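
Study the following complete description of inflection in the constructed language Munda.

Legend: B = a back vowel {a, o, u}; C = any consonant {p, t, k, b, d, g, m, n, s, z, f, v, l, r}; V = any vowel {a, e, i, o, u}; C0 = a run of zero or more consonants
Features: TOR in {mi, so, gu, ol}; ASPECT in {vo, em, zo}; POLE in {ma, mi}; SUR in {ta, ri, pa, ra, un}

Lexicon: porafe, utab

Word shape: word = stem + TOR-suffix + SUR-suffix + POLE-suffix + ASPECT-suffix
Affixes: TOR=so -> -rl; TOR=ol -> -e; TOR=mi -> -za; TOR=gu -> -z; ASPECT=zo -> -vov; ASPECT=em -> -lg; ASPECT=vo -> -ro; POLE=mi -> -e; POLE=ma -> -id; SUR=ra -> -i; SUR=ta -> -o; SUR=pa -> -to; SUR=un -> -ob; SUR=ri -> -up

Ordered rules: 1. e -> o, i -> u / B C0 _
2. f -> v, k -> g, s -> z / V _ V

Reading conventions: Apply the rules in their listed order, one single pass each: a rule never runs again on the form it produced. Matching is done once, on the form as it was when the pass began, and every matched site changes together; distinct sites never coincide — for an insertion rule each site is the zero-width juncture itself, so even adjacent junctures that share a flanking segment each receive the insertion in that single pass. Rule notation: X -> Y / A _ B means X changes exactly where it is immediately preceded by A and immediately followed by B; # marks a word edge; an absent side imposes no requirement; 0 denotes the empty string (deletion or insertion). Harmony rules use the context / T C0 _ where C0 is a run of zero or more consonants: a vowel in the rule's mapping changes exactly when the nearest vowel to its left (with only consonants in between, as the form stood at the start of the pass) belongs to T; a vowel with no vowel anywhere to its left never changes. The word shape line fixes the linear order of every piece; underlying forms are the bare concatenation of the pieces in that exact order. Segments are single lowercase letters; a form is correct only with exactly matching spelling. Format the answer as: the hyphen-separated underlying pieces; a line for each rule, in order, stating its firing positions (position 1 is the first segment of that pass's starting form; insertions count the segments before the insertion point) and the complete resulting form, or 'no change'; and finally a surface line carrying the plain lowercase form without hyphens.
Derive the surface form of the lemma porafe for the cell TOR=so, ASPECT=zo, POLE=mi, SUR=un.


underlying: porafe-rl-ob-e-vov
1. e -> o, i -> u / B C0 _: fires at position(s) 6, 11: poraforlobovov
2. f -> v, k -> g, s -> z / V _ V: fires at position(s) 5: poravorlobovov
surface: poravorlobovov


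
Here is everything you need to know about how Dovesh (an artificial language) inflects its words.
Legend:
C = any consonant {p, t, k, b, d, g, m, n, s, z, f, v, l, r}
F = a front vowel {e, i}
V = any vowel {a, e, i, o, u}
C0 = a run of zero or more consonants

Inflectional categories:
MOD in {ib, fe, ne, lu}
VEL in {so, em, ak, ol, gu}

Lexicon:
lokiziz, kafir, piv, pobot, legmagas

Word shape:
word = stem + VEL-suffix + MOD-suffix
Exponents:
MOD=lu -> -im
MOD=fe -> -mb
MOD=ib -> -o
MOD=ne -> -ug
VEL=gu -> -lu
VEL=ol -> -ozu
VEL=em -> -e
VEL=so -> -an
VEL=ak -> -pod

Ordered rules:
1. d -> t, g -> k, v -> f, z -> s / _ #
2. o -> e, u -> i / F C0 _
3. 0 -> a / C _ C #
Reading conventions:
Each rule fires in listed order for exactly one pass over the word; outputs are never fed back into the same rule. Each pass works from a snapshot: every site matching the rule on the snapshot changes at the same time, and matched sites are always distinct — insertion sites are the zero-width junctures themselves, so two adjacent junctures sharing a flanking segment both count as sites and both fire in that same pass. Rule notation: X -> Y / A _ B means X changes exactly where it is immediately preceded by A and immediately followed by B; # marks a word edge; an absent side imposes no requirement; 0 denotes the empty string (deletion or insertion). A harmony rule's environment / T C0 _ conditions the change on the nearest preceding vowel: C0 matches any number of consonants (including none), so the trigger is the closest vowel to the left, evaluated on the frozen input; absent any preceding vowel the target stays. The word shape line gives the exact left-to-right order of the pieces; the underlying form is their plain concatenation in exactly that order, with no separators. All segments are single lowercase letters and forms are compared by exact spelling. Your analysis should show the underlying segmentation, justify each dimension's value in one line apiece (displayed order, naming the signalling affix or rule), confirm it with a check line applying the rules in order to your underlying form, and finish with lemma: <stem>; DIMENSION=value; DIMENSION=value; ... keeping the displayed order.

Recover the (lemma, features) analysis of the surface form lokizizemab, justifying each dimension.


underlying: lokiziz-e-mb
MOD=fe - signalled by the affix -mb
VEL=em - signalled by the affix -e
check: lokizizemb -> lokizizemb -> lokizizemb -> lokizizemab
lemma: lokiziz; MOD=fe; VEL=em


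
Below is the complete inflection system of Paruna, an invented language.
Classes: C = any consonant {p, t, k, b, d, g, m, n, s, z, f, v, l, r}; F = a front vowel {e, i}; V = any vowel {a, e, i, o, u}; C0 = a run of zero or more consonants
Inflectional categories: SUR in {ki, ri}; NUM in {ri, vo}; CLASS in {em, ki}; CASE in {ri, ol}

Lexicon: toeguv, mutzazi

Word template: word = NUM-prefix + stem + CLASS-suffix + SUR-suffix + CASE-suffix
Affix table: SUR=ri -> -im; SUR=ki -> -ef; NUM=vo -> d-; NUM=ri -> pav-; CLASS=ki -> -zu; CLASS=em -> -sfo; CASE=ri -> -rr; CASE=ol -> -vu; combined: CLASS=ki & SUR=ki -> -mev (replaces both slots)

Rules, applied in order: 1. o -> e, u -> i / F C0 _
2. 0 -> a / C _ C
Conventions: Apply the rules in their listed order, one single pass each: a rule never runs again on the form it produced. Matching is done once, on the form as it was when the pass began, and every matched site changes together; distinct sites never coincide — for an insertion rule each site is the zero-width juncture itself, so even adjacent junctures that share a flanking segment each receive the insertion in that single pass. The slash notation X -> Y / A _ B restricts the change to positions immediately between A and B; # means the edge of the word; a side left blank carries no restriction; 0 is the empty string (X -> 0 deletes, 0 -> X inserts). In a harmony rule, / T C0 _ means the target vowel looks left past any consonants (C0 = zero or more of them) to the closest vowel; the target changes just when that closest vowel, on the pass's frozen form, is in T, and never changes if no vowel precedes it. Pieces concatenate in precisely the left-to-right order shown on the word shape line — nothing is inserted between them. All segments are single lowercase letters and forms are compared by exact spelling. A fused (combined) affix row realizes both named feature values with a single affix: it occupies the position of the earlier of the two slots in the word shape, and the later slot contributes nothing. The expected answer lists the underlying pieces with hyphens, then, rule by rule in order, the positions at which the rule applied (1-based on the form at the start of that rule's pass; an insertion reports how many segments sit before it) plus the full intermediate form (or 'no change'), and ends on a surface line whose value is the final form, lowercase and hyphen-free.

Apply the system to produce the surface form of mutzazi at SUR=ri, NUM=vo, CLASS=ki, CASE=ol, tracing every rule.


underlying: d-mutzazi-zu-im-vu
1. o -> e, u -> i / F C0 _: fires at position(s) 10, 14: dmutzaziziimvi
2. 0 -> a / C _ C: inserts after position(s) 1, 4, 12: damutazaziziimavi
surface: damutazaziziimavi


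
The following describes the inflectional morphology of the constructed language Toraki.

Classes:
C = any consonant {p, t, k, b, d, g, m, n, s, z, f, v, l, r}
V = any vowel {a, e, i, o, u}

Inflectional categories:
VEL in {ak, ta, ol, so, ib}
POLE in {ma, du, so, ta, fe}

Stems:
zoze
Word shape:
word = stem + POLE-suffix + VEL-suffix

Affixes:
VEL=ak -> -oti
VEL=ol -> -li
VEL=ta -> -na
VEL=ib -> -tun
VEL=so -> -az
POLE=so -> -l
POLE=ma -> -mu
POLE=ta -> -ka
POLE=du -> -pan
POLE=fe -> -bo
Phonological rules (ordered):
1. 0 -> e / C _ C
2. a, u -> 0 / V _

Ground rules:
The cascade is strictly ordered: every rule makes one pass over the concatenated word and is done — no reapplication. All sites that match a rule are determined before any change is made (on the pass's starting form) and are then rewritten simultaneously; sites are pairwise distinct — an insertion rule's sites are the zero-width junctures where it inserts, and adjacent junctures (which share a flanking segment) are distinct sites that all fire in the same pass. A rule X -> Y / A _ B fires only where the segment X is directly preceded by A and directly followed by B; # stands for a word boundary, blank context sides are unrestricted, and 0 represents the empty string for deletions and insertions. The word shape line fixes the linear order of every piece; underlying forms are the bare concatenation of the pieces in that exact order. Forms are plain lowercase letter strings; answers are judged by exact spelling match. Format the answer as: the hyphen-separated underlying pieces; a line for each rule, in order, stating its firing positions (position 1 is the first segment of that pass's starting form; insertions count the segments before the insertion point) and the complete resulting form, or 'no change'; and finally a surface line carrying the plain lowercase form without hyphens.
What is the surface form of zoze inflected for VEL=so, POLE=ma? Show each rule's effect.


underlying: zoze-mu-az
1. 0 -> e / C _ C: no change
2. a, u -> 0 / V _: fires at position(s) 7: zozemuz
surface: zozemuz


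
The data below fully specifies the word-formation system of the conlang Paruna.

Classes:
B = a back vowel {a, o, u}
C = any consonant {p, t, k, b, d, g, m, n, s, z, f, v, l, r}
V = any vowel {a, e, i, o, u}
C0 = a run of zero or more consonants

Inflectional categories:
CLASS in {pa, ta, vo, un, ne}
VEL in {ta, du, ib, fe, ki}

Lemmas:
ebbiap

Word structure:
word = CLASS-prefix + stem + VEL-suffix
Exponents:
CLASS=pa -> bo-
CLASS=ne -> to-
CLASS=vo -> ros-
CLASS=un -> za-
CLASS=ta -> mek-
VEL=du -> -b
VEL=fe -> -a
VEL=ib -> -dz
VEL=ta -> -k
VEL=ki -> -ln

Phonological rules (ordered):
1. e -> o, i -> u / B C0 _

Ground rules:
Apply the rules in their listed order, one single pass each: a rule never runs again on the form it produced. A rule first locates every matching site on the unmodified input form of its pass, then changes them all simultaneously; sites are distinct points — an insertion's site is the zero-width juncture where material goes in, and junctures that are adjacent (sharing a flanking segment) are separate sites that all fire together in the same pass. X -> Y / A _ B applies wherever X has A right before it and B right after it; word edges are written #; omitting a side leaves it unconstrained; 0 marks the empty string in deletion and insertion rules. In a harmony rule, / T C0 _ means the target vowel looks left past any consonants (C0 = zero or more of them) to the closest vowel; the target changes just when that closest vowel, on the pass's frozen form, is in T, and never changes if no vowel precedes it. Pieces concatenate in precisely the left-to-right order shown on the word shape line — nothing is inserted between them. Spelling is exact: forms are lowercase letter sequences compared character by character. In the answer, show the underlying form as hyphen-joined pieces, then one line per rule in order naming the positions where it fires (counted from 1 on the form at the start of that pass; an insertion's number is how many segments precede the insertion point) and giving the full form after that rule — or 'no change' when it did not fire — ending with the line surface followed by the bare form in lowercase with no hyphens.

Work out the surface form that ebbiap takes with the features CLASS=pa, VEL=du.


underlying: bo-ebbiap-b
1. e -> o, i -> u / B C0 _: fires at position(s) 3: boobbiapb
surface: boobbiapb


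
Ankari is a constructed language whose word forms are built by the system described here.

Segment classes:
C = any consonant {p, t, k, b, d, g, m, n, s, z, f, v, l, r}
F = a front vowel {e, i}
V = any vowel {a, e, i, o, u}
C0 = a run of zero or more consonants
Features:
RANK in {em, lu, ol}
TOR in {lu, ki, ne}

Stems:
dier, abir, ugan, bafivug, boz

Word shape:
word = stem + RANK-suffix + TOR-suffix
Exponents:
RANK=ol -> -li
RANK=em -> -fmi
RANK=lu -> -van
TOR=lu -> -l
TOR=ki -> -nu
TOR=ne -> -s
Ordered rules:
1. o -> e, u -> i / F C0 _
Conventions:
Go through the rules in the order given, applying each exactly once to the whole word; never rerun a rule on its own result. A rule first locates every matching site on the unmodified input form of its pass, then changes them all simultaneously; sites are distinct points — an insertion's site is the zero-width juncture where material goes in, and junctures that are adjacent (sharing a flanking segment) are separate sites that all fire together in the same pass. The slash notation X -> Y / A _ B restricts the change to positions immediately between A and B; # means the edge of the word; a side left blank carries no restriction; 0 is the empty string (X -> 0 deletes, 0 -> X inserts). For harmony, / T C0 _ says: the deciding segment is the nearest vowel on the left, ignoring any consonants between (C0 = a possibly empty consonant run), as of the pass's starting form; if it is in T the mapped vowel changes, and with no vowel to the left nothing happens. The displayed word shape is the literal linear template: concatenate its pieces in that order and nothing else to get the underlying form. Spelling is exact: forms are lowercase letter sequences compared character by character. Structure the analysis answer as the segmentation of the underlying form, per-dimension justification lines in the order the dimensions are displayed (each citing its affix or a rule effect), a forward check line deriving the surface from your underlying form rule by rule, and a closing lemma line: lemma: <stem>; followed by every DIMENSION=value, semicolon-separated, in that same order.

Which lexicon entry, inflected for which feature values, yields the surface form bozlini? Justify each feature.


underlying: boz-li-nu
RANK=ol - signalled by the affix -li
TOR=ki - signalled by the affix -nu
check: bozlinu -> bozlini
lemma: boz; RANK=ol; TOR=ki


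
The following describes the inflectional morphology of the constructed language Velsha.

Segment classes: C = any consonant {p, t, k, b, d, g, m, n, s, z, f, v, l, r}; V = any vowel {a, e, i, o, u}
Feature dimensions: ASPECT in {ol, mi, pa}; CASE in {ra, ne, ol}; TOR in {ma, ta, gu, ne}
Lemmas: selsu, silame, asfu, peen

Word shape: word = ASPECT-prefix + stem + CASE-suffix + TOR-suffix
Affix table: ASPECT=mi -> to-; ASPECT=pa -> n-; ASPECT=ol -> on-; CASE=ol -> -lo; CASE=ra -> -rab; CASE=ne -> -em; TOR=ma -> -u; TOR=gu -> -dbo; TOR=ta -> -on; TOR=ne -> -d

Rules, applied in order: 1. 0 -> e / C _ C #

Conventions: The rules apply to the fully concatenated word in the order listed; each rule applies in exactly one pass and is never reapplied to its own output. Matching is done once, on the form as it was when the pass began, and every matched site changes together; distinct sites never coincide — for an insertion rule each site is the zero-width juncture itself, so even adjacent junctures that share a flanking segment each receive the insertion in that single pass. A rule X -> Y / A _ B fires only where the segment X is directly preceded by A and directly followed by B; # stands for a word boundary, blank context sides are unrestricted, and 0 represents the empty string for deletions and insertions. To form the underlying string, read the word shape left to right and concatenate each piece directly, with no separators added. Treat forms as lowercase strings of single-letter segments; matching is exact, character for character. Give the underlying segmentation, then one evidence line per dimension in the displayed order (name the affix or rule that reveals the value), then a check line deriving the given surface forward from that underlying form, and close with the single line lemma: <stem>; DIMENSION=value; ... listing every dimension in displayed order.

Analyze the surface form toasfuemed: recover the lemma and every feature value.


underlying: to-asfu-em-d
ASPECT=mi - signalled by the affix to-
CASE=ne - signalled by the affix -em
TOR=ne - signalled by the affix -d
check: toasfuemd -> toasfuemed
lemma: asfu; ASPECT=mi; CASE=ne; TOR=ne


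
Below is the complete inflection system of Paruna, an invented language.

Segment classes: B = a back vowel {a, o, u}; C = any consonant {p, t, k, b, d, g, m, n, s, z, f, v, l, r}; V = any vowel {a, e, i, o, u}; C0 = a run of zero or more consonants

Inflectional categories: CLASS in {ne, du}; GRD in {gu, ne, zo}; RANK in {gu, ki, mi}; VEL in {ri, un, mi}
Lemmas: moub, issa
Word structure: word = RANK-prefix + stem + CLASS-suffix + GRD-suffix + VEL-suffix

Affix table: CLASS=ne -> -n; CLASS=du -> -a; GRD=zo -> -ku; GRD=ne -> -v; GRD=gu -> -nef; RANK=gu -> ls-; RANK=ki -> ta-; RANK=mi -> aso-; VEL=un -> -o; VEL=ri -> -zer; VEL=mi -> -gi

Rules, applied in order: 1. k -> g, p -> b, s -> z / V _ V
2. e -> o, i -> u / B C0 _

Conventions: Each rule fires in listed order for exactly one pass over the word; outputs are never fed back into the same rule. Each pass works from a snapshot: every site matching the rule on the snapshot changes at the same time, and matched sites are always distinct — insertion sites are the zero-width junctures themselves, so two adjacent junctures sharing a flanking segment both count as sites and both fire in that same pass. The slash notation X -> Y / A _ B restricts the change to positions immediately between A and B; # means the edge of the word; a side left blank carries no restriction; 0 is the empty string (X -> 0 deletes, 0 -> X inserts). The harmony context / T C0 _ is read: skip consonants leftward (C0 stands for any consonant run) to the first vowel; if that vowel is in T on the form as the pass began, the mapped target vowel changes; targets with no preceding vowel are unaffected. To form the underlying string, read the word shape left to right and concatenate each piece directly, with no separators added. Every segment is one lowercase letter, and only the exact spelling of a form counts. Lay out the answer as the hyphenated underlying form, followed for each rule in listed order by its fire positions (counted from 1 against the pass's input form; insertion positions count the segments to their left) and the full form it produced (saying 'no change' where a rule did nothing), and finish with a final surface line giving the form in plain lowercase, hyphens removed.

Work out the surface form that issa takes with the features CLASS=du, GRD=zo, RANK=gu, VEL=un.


underlying: ls-issa-a-ku-o
1. k -> g, p -> b, s -> z / V _ V: fires at position(s) 8: lsissaaguo
2. e -> o, i -> u / B C0 _: no change
surface: lsissaaguo


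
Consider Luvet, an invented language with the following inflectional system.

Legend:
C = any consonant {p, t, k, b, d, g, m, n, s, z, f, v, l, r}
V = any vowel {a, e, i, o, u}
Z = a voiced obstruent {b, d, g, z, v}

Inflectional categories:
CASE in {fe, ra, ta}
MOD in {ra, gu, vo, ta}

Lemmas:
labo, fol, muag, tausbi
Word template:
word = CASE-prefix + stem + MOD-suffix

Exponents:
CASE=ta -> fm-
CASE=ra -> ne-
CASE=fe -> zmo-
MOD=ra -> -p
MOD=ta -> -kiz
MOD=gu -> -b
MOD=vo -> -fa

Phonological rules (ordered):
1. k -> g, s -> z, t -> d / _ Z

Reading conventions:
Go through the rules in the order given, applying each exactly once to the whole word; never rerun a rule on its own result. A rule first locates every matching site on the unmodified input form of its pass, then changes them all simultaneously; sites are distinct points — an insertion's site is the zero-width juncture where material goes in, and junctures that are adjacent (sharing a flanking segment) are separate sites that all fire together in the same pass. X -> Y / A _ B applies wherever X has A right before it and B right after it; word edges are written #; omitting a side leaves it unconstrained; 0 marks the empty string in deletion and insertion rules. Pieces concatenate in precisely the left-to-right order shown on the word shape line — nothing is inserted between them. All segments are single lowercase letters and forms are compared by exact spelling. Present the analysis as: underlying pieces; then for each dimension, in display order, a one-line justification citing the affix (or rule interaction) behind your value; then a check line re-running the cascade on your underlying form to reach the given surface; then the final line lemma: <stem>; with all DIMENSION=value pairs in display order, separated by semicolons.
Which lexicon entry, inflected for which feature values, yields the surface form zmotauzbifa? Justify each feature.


underlying: zmo-tausbi-fa
CASE=fe - signalled by the affix zmo-
MOD=vo - signalled by the affix -fa
check: zmotausbifa -> zmotauzbifa
lemma: tausbi; CASE=fe; MOD=vo


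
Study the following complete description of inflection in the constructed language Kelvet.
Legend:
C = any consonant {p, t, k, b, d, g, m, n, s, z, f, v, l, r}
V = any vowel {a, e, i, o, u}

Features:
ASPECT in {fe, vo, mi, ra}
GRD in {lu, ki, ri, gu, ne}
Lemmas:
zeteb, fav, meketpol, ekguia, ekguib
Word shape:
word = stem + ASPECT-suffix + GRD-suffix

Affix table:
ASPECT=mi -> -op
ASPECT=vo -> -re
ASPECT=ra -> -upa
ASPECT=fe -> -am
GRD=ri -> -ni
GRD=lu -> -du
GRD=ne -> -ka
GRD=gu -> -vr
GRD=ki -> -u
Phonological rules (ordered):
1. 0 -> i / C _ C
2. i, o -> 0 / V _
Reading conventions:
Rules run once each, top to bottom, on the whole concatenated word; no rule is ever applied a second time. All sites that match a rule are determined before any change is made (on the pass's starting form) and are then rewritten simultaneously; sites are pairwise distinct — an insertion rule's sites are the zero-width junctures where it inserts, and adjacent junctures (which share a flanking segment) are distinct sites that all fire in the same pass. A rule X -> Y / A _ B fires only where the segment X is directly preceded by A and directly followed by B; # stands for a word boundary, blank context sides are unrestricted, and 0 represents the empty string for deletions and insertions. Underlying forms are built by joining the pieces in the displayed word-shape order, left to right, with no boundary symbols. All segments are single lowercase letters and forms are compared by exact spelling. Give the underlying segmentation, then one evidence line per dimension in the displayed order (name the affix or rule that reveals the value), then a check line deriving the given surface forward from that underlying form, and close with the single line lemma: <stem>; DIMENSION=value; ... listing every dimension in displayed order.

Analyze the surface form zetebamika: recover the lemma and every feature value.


underlying: zeteb-am-ka
ASPECT=fe - signalled by the affix -am
GRD=ne - signalled by the affix -ka
check: zetebamka -> zetebamika -> zetebamika
lemma: zeteb; ASPECT=fe; GRD=ne


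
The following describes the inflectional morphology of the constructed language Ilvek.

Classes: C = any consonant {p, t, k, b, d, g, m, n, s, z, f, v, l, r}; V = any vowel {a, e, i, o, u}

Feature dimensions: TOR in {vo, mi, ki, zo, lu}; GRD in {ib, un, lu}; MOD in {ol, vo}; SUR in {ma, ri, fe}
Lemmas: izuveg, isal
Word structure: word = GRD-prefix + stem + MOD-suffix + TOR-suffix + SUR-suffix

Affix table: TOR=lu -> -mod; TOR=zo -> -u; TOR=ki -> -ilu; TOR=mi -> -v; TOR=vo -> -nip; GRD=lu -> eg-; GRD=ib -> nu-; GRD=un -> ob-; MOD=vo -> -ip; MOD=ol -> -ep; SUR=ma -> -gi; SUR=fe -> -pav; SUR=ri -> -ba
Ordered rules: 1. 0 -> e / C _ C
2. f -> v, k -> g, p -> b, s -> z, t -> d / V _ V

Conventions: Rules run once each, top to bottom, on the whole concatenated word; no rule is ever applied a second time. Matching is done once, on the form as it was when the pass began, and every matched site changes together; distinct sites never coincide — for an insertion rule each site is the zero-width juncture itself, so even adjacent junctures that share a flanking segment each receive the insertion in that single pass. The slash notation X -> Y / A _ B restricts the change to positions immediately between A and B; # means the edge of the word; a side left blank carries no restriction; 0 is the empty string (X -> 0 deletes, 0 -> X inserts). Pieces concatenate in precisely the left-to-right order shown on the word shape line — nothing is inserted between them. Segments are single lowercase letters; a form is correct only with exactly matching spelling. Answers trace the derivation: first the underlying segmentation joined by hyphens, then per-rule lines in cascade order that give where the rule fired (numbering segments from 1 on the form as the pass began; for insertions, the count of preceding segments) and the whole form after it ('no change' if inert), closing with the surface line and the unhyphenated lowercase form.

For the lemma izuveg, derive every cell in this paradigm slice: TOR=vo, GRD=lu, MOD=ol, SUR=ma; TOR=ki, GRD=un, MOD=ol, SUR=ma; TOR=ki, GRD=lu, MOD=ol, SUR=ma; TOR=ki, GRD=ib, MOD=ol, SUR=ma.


cell TOR=vo, GRD=lu, MOD=ol, SUR=ma:
underlying: eg-izuveg-ep-nip-gi
1. 0 -> e / C _ C: inserts after position(s) 10, 13: egizuvegepenipegi
2. f -> v, k -> g, p -> b, s -> z, t -> d / V _ V: fires at position(s) 10, 14: egizuvegebenibegi
surface: egizuvegebenibegi

cell TOR=ki, GRD=un, MOD=ol, SUR=ma:
underlying: ob-izuveg-ep-ilu-gi
1. 0 -> e / C _ C: no change
2. f -> v, k -> g, p -> b, s -> z, t -> d / V _ V: fires at position(s) 10: obizuvegebilugi
surface: obizuvegebilugi

cell TOR=ki, GRD=lu, MOD=ol, SUR=ma:
underlying: eg-izuveg-ep-ilu-gi
1. 0 -> e / C _ C: no change
2. f -> v, k -> g, p -> b, s -> z, t -> d / V _ V: fires at position(s) 10: egizuvegebilugi
surface: egizuvegebilugi

cell TOR=ki, GRD=ib, MOD=ol, SUR=ma:
underlying: nu-izuveg-ep-ilu-gi
1. 0 -> e / C _ C: no change
2. f -> v, k -> g, p -> b, s -> z, t -> d / V _ V: fires at position(s) 10: nuizuvegebilugi
surface: nuizuvegebilugi


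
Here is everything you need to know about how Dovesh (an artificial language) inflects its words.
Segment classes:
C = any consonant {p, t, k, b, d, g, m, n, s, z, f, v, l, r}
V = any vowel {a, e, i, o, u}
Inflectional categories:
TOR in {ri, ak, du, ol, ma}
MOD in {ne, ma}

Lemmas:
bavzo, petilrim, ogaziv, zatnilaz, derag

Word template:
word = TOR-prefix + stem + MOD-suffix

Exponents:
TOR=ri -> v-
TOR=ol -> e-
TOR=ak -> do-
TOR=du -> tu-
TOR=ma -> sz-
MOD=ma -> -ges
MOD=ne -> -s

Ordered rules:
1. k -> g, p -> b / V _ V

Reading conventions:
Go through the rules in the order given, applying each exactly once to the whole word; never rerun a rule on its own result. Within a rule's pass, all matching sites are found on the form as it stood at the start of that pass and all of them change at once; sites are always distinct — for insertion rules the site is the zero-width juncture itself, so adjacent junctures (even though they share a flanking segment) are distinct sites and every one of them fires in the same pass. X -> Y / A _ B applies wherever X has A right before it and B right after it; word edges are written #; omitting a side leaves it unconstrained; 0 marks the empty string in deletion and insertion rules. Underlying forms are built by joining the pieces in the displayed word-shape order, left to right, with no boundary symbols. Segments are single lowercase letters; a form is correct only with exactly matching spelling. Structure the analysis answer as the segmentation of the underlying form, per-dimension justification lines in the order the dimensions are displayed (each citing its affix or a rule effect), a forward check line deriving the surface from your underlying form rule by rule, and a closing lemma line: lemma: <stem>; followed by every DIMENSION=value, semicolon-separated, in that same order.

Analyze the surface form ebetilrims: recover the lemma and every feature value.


underlying: e-petilrim-s
TOR=ol - signalled by the affix e-
MOD=ne - signalled by the affix -s
check: epetilrims -> ebetilrims
lemma: petilrim; TOR=ol; MOD=ne


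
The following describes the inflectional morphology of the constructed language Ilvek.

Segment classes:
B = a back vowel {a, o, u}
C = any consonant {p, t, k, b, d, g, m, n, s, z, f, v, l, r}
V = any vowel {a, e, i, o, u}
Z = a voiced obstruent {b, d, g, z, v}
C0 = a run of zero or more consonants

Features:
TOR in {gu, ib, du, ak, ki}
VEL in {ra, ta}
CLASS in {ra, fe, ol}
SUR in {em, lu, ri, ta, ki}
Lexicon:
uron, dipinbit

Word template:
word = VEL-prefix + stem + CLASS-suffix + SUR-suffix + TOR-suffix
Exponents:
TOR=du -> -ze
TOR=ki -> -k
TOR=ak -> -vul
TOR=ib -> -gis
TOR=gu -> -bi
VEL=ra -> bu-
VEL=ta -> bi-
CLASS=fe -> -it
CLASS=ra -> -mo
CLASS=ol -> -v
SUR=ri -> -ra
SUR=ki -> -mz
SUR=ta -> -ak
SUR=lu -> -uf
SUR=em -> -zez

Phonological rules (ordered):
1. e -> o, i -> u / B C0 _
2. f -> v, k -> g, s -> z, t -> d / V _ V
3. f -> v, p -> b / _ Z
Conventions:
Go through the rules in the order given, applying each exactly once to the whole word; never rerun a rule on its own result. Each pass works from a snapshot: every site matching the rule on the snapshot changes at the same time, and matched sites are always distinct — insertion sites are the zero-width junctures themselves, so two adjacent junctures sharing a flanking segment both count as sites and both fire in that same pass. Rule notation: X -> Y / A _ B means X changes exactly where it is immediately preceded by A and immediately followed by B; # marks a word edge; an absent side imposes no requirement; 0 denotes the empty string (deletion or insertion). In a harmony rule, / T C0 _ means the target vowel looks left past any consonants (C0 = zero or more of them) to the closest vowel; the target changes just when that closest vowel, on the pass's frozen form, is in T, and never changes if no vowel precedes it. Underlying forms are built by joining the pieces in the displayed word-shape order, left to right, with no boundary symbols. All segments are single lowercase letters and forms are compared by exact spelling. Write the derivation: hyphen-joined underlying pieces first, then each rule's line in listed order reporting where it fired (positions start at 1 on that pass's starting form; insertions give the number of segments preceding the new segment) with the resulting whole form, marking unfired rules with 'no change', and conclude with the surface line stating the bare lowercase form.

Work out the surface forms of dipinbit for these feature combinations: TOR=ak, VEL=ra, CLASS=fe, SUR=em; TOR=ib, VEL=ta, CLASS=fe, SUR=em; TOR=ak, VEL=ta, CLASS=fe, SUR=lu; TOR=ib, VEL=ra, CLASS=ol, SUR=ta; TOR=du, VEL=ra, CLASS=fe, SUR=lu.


cell TOR=ak, VEL=ra, CLASS=fe, SUR=em:
underlying: bu-dipinbit-it-zez-vul
1. e -> o, i -> u / B C0 _: fires at position(s) 4: budupinbititzezvul
2. f -> v, k -> g, s -> z, t -> d / V _ V: fires at position(s) 10: budupinbiditzezvul
3. f -> v, p -> b / _ Z: no change
surface: budupinbiditzezvul

cell TOR=ib, VEL=ta, CLASS=fe, SUR=em:
underlying: bi-dipinbit-it-zez-gis
1. e -> o, i -> u / B C0 _: no change
2. f -> v, k -> g, s -> z, t -> d / V _ V: fires at position(s) 10: bidipinbiditzezgis
3. f -> v, p -> b / _ Z: no change
surface: bidipinbiditzezgis

cell TOR=ak, VEL=ta, CLASS=fe, SUR=lu:
underlying: bi-dipinbit-it-uf-vul
1. e -> o, i -> u / B C0 _: no change
2. f -> v, k -> g, s -> z, t -> d / V _ V: fires at position(s) 10, 12: bidipinbididufvul
3. f -> v, p -> b / _ Z: fires at position(s) 14: bidipinbididuvvul
surface: bidipinbididuvvul

cell TOR=ib, VEL=ra, CLASS=ol, SUR=ta:
underlying: bu-dipinbit-v-ak-gis
1. e -> o, i -> u / B C0 _: fires at position(s) 4, 15: budupinbitvakgus
2. f -> v, k -> g, s -> z, t -> d / V _ V: no change
3. f -> v, p -> b / _ Z: no change
surface: budupinbitvakgus

cell TOR=du, VEL=ra, CLASS=fe, SUR=lu:
underlying: bu-dipinbit-it-uf-ze
1. e -> o, i -> u / B C0 _: fires at position(s) 4, 16: budupinbititufzo
2. f -> v, k -> g, s -> z, t -> d / V _ V: fires at position(s) 10, 12: budupinbididufzo
3. f -> v, p -> b / _ Z: fires at position(s) 14: budupinbididuvzo
surface: budupinbididuvzo


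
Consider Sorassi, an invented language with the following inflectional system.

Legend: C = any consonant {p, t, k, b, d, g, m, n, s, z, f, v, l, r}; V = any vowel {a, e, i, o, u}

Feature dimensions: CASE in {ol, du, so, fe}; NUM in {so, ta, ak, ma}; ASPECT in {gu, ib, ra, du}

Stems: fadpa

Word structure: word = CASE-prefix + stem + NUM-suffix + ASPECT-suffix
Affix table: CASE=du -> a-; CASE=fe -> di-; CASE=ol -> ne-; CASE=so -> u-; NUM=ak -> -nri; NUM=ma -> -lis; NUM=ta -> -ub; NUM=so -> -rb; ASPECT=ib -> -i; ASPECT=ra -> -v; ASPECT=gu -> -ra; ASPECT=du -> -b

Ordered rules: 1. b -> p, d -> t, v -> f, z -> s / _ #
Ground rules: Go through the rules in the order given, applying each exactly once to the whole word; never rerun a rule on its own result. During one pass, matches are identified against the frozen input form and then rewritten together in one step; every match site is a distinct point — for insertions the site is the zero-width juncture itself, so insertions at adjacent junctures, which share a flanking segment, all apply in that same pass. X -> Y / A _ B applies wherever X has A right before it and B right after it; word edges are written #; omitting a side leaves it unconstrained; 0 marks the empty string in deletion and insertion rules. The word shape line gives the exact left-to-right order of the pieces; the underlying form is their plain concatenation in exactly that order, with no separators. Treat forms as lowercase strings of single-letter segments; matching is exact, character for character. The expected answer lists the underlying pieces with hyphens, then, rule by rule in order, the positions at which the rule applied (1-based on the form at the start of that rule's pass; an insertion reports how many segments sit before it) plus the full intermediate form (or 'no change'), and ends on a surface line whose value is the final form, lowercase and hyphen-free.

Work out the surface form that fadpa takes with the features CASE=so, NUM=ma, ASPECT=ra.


underlying: u-fadpa-lis-v
1. b -> p, d -> t, v -> f, z -> s / _ #: fires at position(s) 10: ufadpalisf
surface: ufadpalisf


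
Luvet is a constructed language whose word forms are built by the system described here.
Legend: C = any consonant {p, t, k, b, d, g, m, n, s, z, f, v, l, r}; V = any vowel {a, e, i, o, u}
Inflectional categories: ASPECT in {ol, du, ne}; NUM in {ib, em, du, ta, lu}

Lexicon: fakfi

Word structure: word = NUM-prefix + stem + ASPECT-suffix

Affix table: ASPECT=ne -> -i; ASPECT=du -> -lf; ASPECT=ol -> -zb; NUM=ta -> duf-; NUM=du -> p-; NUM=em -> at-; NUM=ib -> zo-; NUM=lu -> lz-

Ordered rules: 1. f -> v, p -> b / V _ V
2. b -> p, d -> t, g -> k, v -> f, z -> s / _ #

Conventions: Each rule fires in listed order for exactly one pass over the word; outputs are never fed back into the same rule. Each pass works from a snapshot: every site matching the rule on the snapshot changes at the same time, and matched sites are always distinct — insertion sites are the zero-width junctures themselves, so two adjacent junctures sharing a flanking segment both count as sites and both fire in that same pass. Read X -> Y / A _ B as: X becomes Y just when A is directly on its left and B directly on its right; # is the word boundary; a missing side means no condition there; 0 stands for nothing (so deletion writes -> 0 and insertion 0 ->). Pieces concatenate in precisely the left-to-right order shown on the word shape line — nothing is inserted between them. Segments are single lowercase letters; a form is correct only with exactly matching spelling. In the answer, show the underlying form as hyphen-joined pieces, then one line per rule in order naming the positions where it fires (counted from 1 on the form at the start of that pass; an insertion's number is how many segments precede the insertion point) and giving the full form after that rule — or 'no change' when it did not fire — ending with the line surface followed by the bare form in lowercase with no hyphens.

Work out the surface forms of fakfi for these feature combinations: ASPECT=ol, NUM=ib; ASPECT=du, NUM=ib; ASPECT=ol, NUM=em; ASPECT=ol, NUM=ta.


cell ASPECT=ol, NUM=ib:
underlying: zo-fakfi-zb
1. f -> v, p -> b / V _ V: fires at position(s) 3: zovakfizb
2. b -> p, d -> t, g -> k, v -> f, z -> s / _ #: fires at position(s) 9: zovakfizp
surface: zovakfizp

cell ASPECT=du, NUM=ib:
underlying: zo-fakfi-lf
1. f -> v, p -> b / V _ V: fires at position(s) 3: zovakfilf
2. b -> p, d -> t, g -> k, v -> f, z -> s / _ #: no change
surface: zovakfilf

cell ASPECT=ol, NUM=em:
underlying: at-fakfi-zb
1. f -> v, p -> b / V _ V: no change
2. b -> p, d -> t, g -> k, v -> f, z -> s / _ #: fires at position(s) 9: atfakfizp
surface: atfakfizp

cell ASPECT=ol, NUM=ta:
underlying: duf-fakfi-zb
1. f -> v, p -> b / V _ V: no change
2. b -> p, d -> t, g -> k, v -> f, z -> s / _ #: fires at position(s) 10: duffakfizp
surface: duffakfizp


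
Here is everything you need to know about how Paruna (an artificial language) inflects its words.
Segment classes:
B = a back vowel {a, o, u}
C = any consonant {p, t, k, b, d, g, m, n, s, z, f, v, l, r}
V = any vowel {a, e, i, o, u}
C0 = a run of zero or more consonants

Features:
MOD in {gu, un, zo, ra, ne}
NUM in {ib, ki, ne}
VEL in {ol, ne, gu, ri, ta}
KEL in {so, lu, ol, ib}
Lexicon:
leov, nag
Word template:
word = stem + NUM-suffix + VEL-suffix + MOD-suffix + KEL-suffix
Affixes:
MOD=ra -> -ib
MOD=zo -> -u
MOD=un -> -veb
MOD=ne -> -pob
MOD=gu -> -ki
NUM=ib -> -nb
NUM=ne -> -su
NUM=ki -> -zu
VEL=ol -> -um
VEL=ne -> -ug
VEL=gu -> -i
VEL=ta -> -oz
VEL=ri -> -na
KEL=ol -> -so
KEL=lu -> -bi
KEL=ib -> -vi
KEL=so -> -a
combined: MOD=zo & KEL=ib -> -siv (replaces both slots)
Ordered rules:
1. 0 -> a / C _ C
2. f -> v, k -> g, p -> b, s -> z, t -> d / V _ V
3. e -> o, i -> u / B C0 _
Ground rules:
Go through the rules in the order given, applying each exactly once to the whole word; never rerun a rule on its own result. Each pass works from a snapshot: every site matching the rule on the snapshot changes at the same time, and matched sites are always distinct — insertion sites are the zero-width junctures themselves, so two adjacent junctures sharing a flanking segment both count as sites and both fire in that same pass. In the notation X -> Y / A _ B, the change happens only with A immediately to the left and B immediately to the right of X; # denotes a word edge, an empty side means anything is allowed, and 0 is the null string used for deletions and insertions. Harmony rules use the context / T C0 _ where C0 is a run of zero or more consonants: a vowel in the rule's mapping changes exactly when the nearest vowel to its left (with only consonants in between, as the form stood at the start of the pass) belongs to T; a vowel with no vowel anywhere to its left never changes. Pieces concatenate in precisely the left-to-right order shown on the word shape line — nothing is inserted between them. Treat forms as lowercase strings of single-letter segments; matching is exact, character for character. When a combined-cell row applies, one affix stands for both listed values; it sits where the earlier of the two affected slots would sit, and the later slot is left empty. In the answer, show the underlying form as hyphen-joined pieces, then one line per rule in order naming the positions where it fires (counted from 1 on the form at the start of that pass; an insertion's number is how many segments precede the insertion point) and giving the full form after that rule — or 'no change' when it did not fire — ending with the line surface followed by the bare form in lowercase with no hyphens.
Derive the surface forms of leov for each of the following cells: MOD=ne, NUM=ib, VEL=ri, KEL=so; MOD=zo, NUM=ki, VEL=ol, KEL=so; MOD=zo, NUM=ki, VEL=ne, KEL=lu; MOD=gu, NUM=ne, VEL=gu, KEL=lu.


cell MOD=ne, NUM=ib, VEL=ri, KEL=so:
underlying: leov-nb-na-pob-a
1. 0 -> a / C _ C: inserts after position(s) 4, 5, 6: leovanabanapoba
2. f -> v, k -> g, p -> b, s -> z, t -> d / V _ V: fires at position(s) 12: leovanabanaboba
3. e -> o, i -> u / B C0 _: no change
surface: leovanabanaboba

cell MOD=zo, NUM=ki, VEL=ol, KEL=so:
underlying: leov-zu-um-u-a
1. 0 -> a / C _ C: inserts after position(s) 4: leovazuumua
2. f -> v, k -> g, p -> b, s -> z, t -> d / V _ V: no change
3. e -> o, i -> u / B C0 _: no change
surface: leovazuumua

cell MOD=zo, NUM=ki, VEL=ne, KEL=lu:
underlying: leov-zu-ug-u-bi
1. 0 -> a / C _ C: inserts after position(s) 4: leovazuugubi
2. f -> v, k -> g, p -> b, s -> z, t -> d / V _ V: no change
3. e -> o, i -> u / B C0 _: fires at position(s) 12: leovazuugubu
surface: leovazuugubu

cell MOD=gu, NUM=ne, VEL=gu, KEL=lu:
underlying: leov-su-i-ki-bi
1. 0 -> a / C _ C: inserts after position(s) 4: leovasuikibi
2. f -> v, k -> g, p -> b, s -> z, t -> d / V _ V: fires at position(s) 6, 9: leovazuigibi
3. e -> o, i -> u / B C0 _: fires at position(s) 8: leovazuugibi
surface: leovazuugibi
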